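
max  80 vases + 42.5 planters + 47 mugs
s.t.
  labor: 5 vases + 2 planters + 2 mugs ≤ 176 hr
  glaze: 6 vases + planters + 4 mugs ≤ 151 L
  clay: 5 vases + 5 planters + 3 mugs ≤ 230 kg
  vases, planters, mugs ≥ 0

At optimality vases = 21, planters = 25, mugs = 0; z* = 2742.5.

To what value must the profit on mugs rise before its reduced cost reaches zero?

51

Check each constraint at x*: labor 155/176 (slack 21); glaze 151/151 (tight); clay 230/230 (tight).
By complementary slackness, y = 0 for the non-binding constraint.
Dual feasibility on the basic columns requires 6·y_glaze + 5·y_clay = 80, 1·y_glaze + 5·y_clay = 42.5.
Solving: y_glaze = 7.5, y_clay = 7.
mugs enters the basis when its profit ≥ yᵀa₃ = 7.5·4 + 7·3 = 51.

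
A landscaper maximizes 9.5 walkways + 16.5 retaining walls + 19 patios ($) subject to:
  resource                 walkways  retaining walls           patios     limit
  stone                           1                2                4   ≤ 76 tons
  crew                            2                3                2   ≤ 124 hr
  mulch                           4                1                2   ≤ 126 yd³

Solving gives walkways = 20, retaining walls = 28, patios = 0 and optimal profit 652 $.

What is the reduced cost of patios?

-4

Binding: stone and crew. Non-binding: mulch (18 unused).
By complementary slackness, y = 0 for the non-binding constraint.
Dual feasibility on the basic columns requires 1·y_stone + 2·y_crew = 9.5, 2·y_stone + 3·y_crew = 16.5.
→ y_stone = 4.5 and y_crew = 2.5.
Reduced cost of patios: c₃ − yᵀa₃ = 19 − (4.5·4 + 2.5·2) = 19 − 23 = -4.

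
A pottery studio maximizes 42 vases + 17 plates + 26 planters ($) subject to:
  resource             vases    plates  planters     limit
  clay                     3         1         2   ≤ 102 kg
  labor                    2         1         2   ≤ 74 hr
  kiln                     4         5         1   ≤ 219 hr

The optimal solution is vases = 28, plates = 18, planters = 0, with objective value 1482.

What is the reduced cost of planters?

At the optimum: clay uses 102 of 102 (binding); labor uses 74 of 74 (binding); kiln uses 202 of 219 (slack = 17).
By complementary slackness, y = 0 for the non-binding constraint.
The binding rows give the dual system: 3·y_clay + 2·y_labor = 42 and 1·y_clay + 1·y_labor = 17.
Solving: y_clay = 8, y_labor = 9.
Reduced cost of planters: c₃ − yᵀa₃ = 26 − (8·2 + 9·2) = 26 − 34 = -8.

-8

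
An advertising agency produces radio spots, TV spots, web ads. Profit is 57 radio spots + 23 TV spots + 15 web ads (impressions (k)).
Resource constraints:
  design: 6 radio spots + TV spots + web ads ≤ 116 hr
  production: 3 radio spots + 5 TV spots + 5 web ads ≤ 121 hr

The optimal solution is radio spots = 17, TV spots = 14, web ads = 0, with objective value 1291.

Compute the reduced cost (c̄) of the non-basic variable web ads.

Check each constraint at x*: design 116/116 (tight); production 121/121 (tight).
From A_Bᵀ y = c: 6·y_design + 3·y_production = 57; 1·y_design + 5·y_production = 23.
This yields shadow prices y_design = 8, y_production = 3.
Reduced cost of web ads: c₃ − yᵀa₃ = 15 − (8·1 + 3·5) = 15 − 23 = -8.

-8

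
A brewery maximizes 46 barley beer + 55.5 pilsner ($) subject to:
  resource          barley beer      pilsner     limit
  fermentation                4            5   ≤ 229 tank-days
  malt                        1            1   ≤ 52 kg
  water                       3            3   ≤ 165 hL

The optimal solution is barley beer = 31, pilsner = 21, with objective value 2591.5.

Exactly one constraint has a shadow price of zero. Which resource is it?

fermentation: 229/229 (binding)
malt: 52/52 (binding)
water: 156/165 (slack 9)
By complementary slackness, a constraint with positive slack has shadow price 0 → water.

water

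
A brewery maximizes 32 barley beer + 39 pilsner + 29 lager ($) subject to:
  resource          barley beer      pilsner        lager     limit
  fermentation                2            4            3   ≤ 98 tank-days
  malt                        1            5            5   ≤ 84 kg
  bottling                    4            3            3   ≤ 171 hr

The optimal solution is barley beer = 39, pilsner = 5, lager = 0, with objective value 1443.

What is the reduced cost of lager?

-4

Binding: fermentation and bottling. Non-binding: malt (20 unused).
Slack constraints have shadow price 0 (complementary slackness).
Dual feasibility on the basic columns requires 2·y_fermentation + 4·y_bottling = 32, 4·y_fermentation + 3·y_bottling = 39.
→ y_fermentation = 6 and y_bottling = 5.
Reduced cost of lager: c₃ − yᵀa₃ = 29 − (6·3 + 5·3) = 29 − 33 = -4.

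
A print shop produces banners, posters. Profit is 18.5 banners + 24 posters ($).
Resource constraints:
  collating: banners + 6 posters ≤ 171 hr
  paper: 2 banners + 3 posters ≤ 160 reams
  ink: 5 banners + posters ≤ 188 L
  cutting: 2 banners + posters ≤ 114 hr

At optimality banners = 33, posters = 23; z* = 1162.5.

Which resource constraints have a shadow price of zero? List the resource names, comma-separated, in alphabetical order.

cutting, paper

collating: 171/171 (binding)
paper: 135/160 (slack 25)
ink: 188/188 (binding)
cutting: 89/114 (slack 25)
By complementary slackness, a constraint with positive slack has shadow price 0 → cutting, paper.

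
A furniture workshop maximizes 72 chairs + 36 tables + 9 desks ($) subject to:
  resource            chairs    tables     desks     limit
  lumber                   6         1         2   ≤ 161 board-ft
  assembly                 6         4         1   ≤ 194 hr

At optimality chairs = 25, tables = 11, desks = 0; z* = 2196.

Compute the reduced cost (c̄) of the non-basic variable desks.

At the optimum: lumber uses 161 of 161 (binding); assembly uses 194 of 194 (binding).
From A_Bᵀ y = c: 6·y_lumber + 6·y_assembly = 72; 1·y_lumber + 4·y_assembly = 36.
Solving: y_lumber = 4, y_assembly = 8.
Reduced cost of desks: c₃ − yᵀa₃ = 9 − (4·2 + 8·1) = 9 − 16 = -7.

-7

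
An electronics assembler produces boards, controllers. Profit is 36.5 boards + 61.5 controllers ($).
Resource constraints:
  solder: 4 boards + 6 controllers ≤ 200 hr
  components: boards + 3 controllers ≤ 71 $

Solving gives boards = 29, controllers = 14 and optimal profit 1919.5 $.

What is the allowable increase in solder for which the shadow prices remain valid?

Binding constraints: solder, components. The basis is B = [[4,6],[1,3]] with det 6.
Per unit increase in solder, x* moves by d = (0.5, -0.1667).
The basis stays optimal until controllers reaches 0; allowable increase = 84 hr.

84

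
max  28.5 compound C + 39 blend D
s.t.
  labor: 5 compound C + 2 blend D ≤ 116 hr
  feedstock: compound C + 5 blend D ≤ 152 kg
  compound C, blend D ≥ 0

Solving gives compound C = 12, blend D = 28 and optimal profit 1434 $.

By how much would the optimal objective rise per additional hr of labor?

At the optimum: labor uses 116 of 116 (binding); feedstock uses 152 of 152 (binding).
From A_Bᵀ y = c: 5·y_labor + 1·y_feedstock = 28.5; 2·y_labor + 5·y_feedstock = 39.
→ y_labor = 4.5 and y_feedstock = 6.
Shadow price of labor = 4.5.

4.5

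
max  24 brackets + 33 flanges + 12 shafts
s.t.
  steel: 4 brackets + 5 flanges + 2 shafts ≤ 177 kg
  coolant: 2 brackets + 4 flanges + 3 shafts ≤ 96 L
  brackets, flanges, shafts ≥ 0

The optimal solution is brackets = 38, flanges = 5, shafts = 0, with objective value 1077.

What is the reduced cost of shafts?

Both steel and coolant are binding at x*.
The binding rows give the dual system: 4·y_steel + 2·y_coolant = 24 and 5·y_steel + 4·y_coolant = 33.
Solving: y_steel = 5, y_coolant = 2.
Reduced cost of shafts: c₃ − yᵀa₃ = 12 − (5·2 + 2·3) = 12 − 16 = -4.

-4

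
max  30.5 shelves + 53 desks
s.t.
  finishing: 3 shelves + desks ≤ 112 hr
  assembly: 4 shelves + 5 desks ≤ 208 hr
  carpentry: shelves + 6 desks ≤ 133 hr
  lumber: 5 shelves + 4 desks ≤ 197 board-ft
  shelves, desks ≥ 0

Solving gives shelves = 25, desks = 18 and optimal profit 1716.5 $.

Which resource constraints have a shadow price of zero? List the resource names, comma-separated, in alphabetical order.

finishing: 93/112 (slack 19)
assembly: 190/208 (slack 18)
carpentry: 133/133 (binding)
lumber: 197/197 (binding)
By complementary slackness, a constraint with positive slack has shadow price 0 → assembly, finishing.

assembly, finishing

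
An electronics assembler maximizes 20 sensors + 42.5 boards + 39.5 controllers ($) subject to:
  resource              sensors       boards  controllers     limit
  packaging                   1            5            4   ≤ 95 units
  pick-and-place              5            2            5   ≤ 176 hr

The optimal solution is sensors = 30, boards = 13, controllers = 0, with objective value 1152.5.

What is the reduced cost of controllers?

Check each constraint at x*: packaging 95/95 (tight); pick-and-place 176/176 (tight).
The binding rows give the dual system: 1·y_packaging + 5·y_pick-and-place = 20 and 5·y_packaging + 2·y_pick-and-place = 42.5.
→ y_packaging = 7.5 and y_pick-and-place = 2.5.
Reduced cost of controllers: c₃ − yᵀa₃ = 39.5 − (7.5·4 + 2.5·5) = 39.5 − 42.5 = -3.

-3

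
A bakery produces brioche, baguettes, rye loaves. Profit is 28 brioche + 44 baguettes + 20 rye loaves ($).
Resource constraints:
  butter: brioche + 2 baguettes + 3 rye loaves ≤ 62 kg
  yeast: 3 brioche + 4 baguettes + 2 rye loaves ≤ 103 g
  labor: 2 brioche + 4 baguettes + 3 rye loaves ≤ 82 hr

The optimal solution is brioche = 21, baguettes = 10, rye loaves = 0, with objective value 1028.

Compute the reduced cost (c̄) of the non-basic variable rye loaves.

-7

Check each constraint at x*: butter 41/62 (slack 21); yeast 103/103 (tight); labor 82/82 (tight).
Slack constraints have shadow price 0 (complementary slackness).
From A_Bᵀ y = c: 3·y_yeast + 2·y_labor = 28; 4·y_yeast + 4·y_labor = 44.
→ y_yeast = 6 and y_labor = 5.
Reduced cost of rye loaves: c₃ − yᵀa₃ = 20 − (6·2 + 5·3) = 20 − 27 = -7.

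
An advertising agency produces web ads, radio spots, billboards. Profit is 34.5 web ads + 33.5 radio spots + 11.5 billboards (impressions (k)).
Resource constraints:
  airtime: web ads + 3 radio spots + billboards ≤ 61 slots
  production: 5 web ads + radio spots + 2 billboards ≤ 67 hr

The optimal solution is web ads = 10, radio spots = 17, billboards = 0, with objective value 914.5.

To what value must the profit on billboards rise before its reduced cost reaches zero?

19.5

At the optimum: airtime uses 61 of 61 (binding); production uses 67 of 67 (binding).
The binding rows give the dual system: 1·y_airtime + 5·y_production = 34.5 and 3·y_airtime + 1·y_production = 33.5.
Solving: y_airtime = 9.5, y_production = 5.
billboards enters the basis when its profit ≥ yᵀa₃ = 9.5·1 + 5·2 = 19.5.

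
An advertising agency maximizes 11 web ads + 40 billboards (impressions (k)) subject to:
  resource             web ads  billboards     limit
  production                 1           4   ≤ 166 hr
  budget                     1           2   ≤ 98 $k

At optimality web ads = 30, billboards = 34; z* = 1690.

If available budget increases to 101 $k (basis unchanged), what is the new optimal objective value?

1696

Check each constraint at x*: production 166/166 (tight); budget 98/98 (tight).
Dual feasibility on the basic columns requires 1·y_production + 1·y_budget = 11, 4·y_production + 2·y_budget = 40.
This yields shadow prices y_production = 9, y_budget = 2.
Δz = y_budget·Δb = 2 × (3) = 6, so new z* = 1690 + 6 = 1696.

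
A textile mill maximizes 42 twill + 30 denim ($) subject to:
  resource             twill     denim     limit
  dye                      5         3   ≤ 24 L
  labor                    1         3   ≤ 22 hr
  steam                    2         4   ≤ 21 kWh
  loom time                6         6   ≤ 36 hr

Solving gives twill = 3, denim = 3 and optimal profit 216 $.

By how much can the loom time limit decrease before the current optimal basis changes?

7.2

Binding constraints: dye, loom time. The basis is B = [[5,3],[6,6]] with det 12.
Per unit decrease in loom time, x* moves by d = (0.25, -0.4167).
The basis stays optimal until denim reaches 0; allowable decrease = 7.2 hr.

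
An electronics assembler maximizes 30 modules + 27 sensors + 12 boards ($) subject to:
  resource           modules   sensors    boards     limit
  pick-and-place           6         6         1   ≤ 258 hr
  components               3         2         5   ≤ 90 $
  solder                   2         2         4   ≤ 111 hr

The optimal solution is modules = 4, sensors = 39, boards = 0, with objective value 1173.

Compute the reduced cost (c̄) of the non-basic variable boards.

-6.5

Binding: pick-and-place and components. Non-binding: solder (25 unused).
Slack constraints have shadow price 0 (complementary slackness).
The binding rows give the dual system: 6·y_pick-and-place + 3·y_components = 30 and 6·y_pick-and-place + 2·y_components = 27.
This yields shadow prices y_pick-and-place = 3.5, y_components = 3.
Reduced cost of boards: c₃ − yᵀa₃ = 12 − (3.5·1 + 3·5) = 12 − 18.5 = -6.5.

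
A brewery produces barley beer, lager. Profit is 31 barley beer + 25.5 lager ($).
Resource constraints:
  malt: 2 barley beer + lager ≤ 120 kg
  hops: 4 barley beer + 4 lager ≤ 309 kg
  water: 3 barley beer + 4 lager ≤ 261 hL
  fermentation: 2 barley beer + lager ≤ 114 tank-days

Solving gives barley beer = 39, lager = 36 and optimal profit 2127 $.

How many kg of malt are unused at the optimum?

6

malt used = 2·39 + 1·36 = 114; slack = 120 − 114 = 6.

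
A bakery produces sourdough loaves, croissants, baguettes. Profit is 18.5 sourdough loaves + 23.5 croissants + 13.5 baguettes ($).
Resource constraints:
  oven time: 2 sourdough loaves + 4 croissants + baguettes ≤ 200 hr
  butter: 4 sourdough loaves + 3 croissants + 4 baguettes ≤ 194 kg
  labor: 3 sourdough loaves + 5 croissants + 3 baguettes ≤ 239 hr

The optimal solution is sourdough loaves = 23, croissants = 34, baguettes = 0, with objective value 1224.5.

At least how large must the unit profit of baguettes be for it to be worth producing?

18.5

Binding: butter and labor. Non-binding: oven time (18 unused).
By complementary slackness, y = 0 for the non-binding constraint.
The binding rows give the dual system: 4·y_butter + 3·y_labor = 18.5 and 3·y_butter + 5·y_labor = 23.5.
→ y_butter = 2 and y_labor = 3.5.
baguettes enters the basis when its profit ≥ yᵀa₃ = 2·4 + 3.5·3 = 18.5.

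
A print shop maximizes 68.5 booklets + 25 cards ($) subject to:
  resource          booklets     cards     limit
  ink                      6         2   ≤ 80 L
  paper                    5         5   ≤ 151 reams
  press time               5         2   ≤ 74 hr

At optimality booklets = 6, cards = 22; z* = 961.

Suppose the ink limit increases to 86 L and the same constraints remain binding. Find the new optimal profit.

997

Binding: ink and press time. Non-binding: paper (11 unused).
By complementary slackness, y = 0 for the non-binding constraint.
The binding rows give the dual system: 6·y_ink + 5·y_press time = 68.5 and 2·y_ink + 2·y_press time = 25.
Solving: y_ink = 6, y_press time = 6.5.
Δz = y_ink·Δb = 6 × (6) = 36, so new z* = 961 + 36 = 997.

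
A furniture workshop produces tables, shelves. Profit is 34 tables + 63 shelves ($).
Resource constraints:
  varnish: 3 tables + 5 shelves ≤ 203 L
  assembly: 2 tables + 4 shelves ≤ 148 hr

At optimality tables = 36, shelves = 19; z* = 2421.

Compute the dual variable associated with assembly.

9.5

Check each constraint at x*: varnish 203/203 (tight); assembly 148/148 (tight).
From A_Bᵀ y = c: 3·y_varnish + 2·y_assembly = 34; 5·y_varnish + 4·y_assembly = 63.
→ y_varnish = 5 and y_assembly = 9.5.
Shadow price of assembly = 9.5.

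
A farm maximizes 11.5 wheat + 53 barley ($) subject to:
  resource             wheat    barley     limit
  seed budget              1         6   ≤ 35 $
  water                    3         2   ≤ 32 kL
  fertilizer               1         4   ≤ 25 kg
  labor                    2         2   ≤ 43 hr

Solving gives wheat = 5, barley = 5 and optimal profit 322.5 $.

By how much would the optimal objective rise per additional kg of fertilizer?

8

At the optimum: seed budget uses 35 of 35 (binding); water uses 25 of 32 (slack = 7); fertilizer uses 25 of 25 (binding); labor uses 20 of 43 (slack = 23).
By complementary slackness, y = 0 for the non-binding constraints.
The binding rows give the dual system: 1·y_seed budget + 1·y_fertilizer = 11.5 and 6·y_seed budget + 4·y_fertilizer = 53.
→ y_seed budget = 3.5 and y_fertilizer = 8.
Shadow price of fertilizer = 8.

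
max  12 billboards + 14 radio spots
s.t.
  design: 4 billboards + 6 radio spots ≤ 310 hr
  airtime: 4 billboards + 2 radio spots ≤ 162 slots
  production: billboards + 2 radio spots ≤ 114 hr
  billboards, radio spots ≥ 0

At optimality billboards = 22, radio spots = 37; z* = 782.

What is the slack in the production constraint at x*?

18

production used = 1·22 + 2·37 = 96; slack = 114 − 96 = 18.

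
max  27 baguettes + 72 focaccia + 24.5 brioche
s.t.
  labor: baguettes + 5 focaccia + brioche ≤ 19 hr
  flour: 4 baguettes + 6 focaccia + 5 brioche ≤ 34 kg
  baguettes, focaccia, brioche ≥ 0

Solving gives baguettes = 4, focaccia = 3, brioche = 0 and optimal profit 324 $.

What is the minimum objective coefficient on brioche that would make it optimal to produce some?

Both labor and flour are binding at x*.
From A_Bᵀ y = c: 1·y_labor + 4·y_flour = 27; 5·y_labor + 6·y_flour = 72.
Solving: y_labor = 9, y_flour = 4.5.
brioche enters the basis when its profit ≥ yᵀa₃ = 9·1 + 4.5·5 = 31.5.

31.5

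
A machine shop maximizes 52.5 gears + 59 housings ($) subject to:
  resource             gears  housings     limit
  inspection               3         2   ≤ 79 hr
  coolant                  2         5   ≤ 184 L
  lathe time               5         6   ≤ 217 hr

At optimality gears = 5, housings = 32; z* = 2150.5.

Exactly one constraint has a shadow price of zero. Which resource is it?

coolant

inspection: 79/79 (binding)
coolant: 170/184 (slack 14)
lathe time: 217/217 (binding)
By complementary slackness, a constraint with positive slack has shadow price 0 → coolant.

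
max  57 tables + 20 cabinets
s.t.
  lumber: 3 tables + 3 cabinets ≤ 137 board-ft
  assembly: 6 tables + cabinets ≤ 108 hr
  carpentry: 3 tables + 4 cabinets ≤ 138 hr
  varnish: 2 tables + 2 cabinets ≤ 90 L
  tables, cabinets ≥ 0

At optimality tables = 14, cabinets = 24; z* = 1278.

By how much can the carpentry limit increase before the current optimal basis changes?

Binding constraints: assembly, carpentry. The basis is B = [[6,1],[3,4]] with det 21.
Per unit increase in carpentry, x* moves by d = (-0.0476, 0.2857).
The basis stays optimal until varnish becomes binding; allowable increase = 29.4 hr.

29.4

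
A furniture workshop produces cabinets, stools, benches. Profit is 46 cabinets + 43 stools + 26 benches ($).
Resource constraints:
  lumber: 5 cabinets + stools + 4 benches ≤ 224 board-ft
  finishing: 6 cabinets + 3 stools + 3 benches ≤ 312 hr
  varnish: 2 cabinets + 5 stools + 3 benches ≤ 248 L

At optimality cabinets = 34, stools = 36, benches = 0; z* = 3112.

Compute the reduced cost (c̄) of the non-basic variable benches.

-7

At the optimum: lumber uses 206 of 224 (slack = 18); finishing uses 312 of 312 (binding); varnish uses 248 of 248 (binding).
Slack constraints have shadow price 0 (complementary slackness).
Dual feasibility on the basic columns requires 6·y_finishing + 2·y_varnish = 46, 3·y_finishing + 5·y_varnish = 43.
Solving: y_finishing = 6, y_varnish = 5.
Reduced cost of benches: c₃ − yᵀa₃ = 26 − (6·3 + 5·3) = 26 − 33 = -7.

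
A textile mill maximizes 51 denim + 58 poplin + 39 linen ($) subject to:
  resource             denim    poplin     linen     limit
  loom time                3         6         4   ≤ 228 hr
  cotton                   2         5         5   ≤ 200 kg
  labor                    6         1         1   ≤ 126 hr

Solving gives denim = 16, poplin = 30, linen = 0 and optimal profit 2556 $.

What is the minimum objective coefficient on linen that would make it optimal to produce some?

Check each constraint at x*: loom time 228/228 (tight); cotton 182/200 (slack 18); labor 126/126 (tight).
By complementary slackness, y = 0 for the non-binding constraint.
Dual feasibility on the basic columns requires 3·y_loom time + 6·y_labor = 51, 6·y_loom time + 1·y_labor = 58.
→ y_loom time = 9 and y_labor = 4.
linen enters the basis when its profit ≥ yᵀa₃ = 9·4 + 4·1 = 40.

40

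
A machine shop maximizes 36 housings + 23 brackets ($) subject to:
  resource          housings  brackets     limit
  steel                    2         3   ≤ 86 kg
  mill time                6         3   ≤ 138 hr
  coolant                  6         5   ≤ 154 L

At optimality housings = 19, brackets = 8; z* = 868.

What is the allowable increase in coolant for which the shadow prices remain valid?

Binding constraints: mill time, coolant. The basis is B = [[6,3],[6,5]] with det 12.
Per unit increase in coolant, x* moves by d = (-0.25, 0.5).
The basis stays optimal until steel becomes binding; allowable increase = 24 L.

24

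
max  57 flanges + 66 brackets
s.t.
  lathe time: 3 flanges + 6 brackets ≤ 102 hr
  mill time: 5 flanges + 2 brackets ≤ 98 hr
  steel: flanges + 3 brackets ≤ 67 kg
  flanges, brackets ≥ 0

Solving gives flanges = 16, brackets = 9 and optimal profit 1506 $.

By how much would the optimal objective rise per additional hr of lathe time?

Binding: lathe time and mill time. Non-binding: steel (24 unused).
By complementary slackness, y = 0 for the non-binding constraint.
Dual feasibility on the basic columns requires 3·y_lathe time + 5·y_mill time = 57, 6·y_lathe time + 2·y_mill time = 66.
→ y_lathe time = 9 and y_mill time = 6.
Shadow price of lathe time = 9.

9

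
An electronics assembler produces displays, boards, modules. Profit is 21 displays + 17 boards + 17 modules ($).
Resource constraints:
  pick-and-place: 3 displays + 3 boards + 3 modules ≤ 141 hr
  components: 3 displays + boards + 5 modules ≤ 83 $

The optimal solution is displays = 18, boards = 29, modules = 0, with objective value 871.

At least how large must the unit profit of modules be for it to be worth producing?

At the optimum: pick-and-place uses 141 of 141 (binding); components uses 83 of 83 (binding).
The binding rows give the dual system: 3·y_pick-and-place + 3·y_components = 21 and 3·y_pick-and-place + 1·y_components = 17.
Solving: y_pick-and-place = 5, y_components = 2.
modules enters the basis when its profit ≥ yᵀa₃ = 5·3 + 2·5 = 25.

25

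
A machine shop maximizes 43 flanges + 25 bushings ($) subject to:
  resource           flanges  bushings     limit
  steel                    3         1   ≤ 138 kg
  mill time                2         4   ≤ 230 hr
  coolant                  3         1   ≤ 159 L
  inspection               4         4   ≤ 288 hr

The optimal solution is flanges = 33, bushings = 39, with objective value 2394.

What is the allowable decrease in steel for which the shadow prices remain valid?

8

Binding constraints: steel, inspection. The basis is B = [[3,1],[4,4]] with det 8.
Per unit decrease in steel, x* moves by d = (-0.5, 0.5).
The basis stays optimal until mill time becomes binding; allowable decrease = 8 kg.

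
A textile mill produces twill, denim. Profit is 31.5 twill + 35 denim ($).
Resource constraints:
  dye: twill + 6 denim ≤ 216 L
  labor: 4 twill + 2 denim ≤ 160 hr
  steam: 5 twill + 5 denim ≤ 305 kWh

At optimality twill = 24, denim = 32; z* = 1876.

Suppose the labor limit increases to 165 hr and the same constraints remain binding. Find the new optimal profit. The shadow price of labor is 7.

1911

Δb = 5, so new z* = 1876 + (7)·(5) = 1876 + 35 = 1911.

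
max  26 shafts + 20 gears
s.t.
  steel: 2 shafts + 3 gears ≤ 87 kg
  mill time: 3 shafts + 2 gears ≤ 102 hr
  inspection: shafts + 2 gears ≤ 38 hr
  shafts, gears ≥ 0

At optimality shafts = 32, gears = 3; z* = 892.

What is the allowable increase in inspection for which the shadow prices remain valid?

Binding constraints: mill time, inspection. The basis is B = [[3,2],[1,2]] with det 4.
Per unit increase in inspection, x* moves by d = (-0.5, 0.75).
The basis stays optimal until steel becomes binding; allowable increase = 11.2 hr.

11.2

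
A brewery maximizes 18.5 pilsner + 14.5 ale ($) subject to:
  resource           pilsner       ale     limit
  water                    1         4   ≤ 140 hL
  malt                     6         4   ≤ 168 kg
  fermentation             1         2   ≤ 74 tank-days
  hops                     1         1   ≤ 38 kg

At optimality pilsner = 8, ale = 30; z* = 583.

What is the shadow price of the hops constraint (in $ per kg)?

At the optimum: water uses 128 of 140 (slack = 12); malt uses 168 of 168 (binding); fermentation uses 68 of 74 (slack = 6); hops uses 38 of 38 (binding).
By complementary slackness, y = 0 for the non-binding constraints.
From A_Bᵀ y = c: 6·y_malt + 1·y_hops = 18.5; 4·y_malt + 1·y_hops = 14.5.
→ y_malt = 2 and y_hops = 6.5.
Shadow price of hops = 6.5.

6.5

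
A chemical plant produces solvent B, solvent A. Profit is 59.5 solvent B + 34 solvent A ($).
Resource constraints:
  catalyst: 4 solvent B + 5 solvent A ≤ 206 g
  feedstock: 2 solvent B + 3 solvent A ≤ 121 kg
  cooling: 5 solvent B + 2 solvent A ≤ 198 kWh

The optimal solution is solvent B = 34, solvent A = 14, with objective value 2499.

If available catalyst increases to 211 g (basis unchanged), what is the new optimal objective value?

2514

Check each constraint at x*: catalyst 206/206 (tight); feedstock 110/121 (slack 11); cooling 198/198 (tight).
Slack constraints have shadow price 0 (complementary slackness).
Dual feasibility on the basic columns requires 4·y_catalyst + 5·y_cooling = 59.5, 5·y_catalyst + 2·y_cooling = 34.
→ y_catalyst = 3 and y_cooling = 9.5.
Δz = y_catalyst·Δb = 3 × (5) = 15, so new z* = 2499 + 15 = 2514.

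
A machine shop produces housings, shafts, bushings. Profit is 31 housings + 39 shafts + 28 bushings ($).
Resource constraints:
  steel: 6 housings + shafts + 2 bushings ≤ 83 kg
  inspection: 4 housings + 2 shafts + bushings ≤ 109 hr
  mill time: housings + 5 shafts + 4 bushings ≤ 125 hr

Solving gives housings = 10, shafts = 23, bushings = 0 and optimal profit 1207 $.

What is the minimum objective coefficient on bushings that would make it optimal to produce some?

36

At the optimum: steel uses 83 of 83 (binding); inspection uses 86 of 109 (slack = 23); mill time uses 125 of 125 (binding).
By complementary slackness, y = 0 for the non-binding constraint.
The binding rows give the dual system: 6·y_steel + 1·y_mill time = 31 and 1·y_steel + 5·y_mill time = 39.
→ y_steel = 4 and y_mill time = 7.
bushings enters the basis when its profit ≥ yᵀa₃ = 4·2 + 7·4 = 36.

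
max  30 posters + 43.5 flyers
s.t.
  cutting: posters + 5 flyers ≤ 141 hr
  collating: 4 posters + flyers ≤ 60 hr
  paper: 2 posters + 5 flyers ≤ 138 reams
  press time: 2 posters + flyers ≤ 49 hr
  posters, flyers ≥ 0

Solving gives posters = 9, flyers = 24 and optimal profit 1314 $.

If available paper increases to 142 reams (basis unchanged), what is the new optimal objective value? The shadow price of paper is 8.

1346

Δb = 4, so new z* = 1314 + (8)·(4) = 1314 + 32 = 1346.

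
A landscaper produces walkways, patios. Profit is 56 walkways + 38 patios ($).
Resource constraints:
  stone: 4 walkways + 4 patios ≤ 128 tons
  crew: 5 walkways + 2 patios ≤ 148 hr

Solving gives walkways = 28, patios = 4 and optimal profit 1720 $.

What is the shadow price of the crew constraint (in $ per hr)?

6

Both stone and crew are binding at x*.
From A_Bᵀ y = c: 4·y_stone + 5·y_crew = 56; 4·y_stone + 2·y_crew = 38.
This yields shadow prices y_stone = 6.5, y_crew = 6.
Shadow price of crew = 6.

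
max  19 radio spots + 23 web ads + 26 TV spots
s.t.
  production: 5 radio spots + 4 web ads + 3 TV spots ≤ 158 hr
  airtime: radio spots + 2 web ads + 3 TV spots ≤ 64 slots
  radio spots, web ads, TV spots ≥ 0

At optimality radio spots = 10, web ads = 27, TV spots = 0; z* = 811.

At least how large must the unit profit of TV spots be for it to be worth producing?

At the optimum: production uses 158 of 158 (binding); airtime uses 64 of 64 (binding).
Dual feasibility on the basic columns requires 5·y_production + 1·y_airtime = 19, 4·y_production + 2·y_airtime = 23.
→ y_production = 2.5 and y_airtime = 6.5.
TV spots enters the basis when its profit ≥ yᵀa₃ = 2.5·3 + 6.5·3 = 27.

27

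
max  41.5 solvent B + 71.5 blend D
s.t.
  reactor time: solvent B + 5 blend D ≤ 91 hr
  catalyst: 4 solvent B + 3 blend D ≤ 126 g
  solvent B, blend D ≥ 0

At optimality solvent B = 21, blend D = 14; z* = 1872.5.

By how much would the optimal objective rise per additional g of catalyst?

8

At the optimum: reactor time uses 91 of 91 (binding); catalyst uses 126 of 126 (binding).
The binding rows give the dual system: 1·y_reactor time + 4·y_catalyst = 41.5 and 5·y_reactor time + 3·y_catalyst = 71.5.
Solving: y_reactor time = 9.5, y_catalyst = 8.
Shadow price of catalyst = 8.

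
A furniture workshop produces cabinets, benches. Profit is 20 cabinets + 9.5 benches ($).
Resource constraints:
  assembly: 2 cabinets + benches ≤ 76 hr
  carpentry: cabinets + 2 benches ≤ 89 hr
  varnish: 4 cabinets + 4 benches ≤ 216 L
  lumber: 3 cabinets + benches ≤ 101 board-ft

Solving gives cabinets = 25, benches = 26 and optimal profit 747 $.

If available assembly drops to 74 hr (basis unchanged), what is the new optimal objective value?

Binding: assembly and lumber. Non-binding: carpentry (12 unused), varnish (12 unused).
Since carpentry, varnish are not tight, their duals are 0.
Dual feasibility on the basic columns requires 2·y_assembly + 3·y_lumber = 20, 1·y_assembly + 1·y_lumber = 9.5.
→ y_assembly = 8.5 and y_lumber = 1.
Δz = y_assembly·Δb = 8.5 × (-2) = -17, so new z* = 747 − 17 = 730.

730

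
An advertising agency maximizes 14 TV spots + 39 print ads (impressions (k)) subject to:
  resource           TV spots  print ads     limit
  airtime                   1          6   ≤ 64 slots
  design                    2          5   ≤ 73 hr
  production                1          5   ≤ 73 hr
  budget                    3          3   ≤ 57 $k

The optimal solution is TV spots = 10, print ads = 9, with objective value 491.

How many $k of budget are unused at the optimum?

budget used = 3·10 + 3·9 = 57; slack = 57 − 57 = 0.

0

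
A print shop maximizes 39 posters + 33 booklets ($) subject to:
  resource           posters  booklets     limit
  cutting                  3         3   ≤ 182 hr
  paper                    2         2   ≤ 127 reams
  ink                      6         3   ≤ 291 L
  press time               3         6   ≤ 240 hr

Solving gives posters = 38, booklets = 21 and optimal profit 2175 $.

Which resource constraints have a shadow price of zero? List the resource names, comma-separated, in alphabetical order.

cutting, paper

cutting: 177/182 (slack 5)
paper: 118/127 (slack 9)
ink: 291/291 (binding)
press time: 240/240 (binding)
By complementary slackness, a constraint with positive slack has shadow price 0 → cutting, paper.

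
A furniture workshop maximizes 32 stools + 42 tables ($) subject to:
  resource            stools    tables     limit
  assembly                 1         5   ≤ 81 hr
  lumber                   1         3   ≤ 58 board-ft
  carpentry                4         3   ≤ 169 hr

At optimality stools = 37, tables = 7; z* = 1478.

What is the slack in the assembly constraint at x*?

assembly used = 1·37 + 5·7 = 72; slack = 81 − 72 = 9.

9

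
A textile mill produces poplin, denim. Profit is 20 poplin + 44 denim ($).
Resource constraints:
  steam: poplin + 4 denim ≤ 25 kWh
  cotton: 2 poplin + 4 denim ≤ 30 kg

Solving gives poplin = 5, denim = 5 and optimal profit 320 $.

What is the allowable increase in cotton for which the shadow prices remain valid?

Binding constraints: steam, cotton. The basis is B = [[1,4],[2,4]] with det -4.
Per unit increase in cotton, x* moves by d = (1, -0.25).
The basis stays optimal until denim reaches 0; allowable increase = 20 kg.

20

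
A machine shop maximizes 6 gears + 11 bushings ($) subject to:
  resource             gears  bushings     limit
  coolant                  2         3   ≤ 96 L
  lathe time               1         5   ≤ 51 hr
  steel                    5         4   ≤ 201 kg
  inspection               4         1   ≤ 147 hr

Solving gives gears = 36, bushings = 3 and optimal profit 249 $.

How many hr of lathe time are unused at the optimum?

lathe time used = 1·36 + 5·3 = 51; slack = 51 − 51 = 0.

0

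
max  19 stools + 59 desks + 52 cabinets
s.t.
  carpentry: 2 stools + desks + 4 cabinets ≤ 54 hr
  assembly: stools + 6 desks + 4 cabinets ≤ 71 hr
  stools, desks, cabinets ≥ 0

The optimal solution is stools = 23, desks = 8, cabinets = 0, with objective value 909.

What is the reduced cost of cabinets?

-4

Both carpentry and assembly are binding at x*.
The binding rows give the dual system: 2·y_carpentry + 1·y_assembly = 19 and 1·y_carpentry + 6·y_assembly = 59.
This yields shadow prices y_carpentry = 5, y_assembly = 9.
Reduced cost of cabinets: c₃ − yᵀa₃ = 52 − (5·4 + 9·4) = 52 − 56 = -4.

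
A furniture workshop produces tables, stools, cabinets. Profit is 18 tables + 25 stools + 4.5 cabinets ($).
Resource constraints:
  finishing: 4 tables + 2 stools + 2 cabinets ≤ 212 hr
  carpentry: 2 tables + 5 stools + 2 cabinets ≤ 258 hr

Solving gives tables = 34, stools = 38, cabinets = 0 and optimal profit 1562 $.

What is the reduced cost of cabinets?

-8.5

Both finishing and carpentry are binding at x*.
Dual feasibility on the basic columns requires 4·y_finishing + 2·y_carpentry = 18, 2·y_finishing + 5·y_carpentry = 25.
This yields shadow prices y_finishing = 2.5, y_carpentry = 4.
Reduced cost of cabinets: c₃ − yᵀa₃ = 4.5 − (2.5·2 + 4·2) = 4.5 − 13 = -8.5.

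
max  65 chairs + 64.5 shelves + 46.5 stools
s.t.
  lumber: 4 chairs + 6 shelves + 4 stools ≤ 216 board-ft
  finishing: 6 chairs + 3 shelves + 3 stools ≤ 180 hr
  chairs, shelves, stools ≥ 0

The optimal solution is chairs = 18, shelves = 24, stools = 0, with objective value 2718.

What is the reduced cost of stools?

Check each constraint at x*: lumber 216/216 (tight); finishing 180/180 (tight).
The binding rows give the dual system: 4·y_lumber + 6·y_finishing = 65 and 6·y_lumber + 3·y_finishing = 64.5.
This yields shadow prices y_lumber = 8, y_finishing = 5.5.
Reduced cost of stools: c₃ − yᵀa₃ = 46.5 − (8·4 + 5.5·3) = 46.5 − 48.5 = -2.

-2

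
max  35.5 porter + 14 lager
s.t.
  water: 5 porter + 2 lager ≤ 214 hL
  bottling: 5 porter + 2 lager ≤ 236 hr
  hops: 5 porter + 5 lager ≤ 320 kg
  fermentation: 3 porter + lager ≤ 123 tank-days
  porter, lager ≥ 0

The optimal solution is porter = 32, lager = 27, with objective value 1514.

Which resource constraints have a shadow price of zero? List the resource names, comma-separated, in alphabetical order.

bottling, hops

water: 214/214 (binding)
bottling: 214/236 (slack 22)
hops: 295/320 (slack 25)
fermentation: 123/123 (binding)
By complementary slackness, a constraint with positive slack has shadow price 0 → bottling, hops.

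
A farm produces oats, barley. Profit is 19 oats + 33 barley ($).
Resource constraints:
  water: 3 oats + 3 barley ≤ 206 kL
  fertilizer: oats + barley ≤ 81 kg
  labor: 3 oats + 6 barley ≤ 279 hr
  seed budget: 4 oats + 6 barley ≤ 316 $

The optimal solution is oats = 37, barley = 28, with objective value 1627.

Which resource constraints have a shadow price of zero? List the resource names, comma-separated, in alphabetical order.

fertilizer, water

water: 195/206 (slack 11)
fertilizer: 65/81 (slack 16)
labor: 279/279 (binding)
seed budget: 316/316 (binding)
By complementary slackness, a constraint with positive slack has shadow price 0 → fertilizer, water.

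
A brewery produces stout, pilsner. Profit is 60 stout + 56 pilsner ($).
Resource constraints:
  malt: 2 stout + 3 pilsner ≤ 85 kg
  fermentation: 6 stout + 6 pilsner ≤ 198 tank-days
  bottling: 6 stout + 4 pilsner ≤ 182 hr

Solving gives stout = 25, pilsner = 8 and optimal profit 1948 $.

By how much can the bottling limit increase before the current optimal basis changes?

16

Binding constraints: fermentation, bottling. The basis is B = [[6,6],[6,4]] with det -12.
Per unit increase in bottling, x* moves by d = (0.5, -0.5).
The basis stays optimal until pilsner reaches 0; allowable increase = 16 hr.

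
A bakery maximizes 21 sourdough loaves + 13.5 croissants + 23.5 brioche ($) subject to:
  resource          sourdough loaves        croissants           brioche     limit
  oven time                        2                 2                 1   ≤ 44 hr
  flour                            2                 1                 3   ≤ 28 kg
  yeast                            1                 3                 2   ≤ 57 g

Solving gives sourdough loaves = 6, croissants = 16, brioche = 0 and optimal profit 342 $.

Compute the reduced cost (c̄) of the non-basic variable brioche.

-2

Binding: oven time and flour. Non-binding: yeast (3 unused).
Slack constraints have shadow price 0 (complementary slackness).
The binding rows give the dual system: 2·y_oven time + 2·y_flour = 21 and 2·y_oven time + 1·y_flour = 13.5.
→ y_oven time = 3 and y_flour = 7.5.
Reduced cost of brioche: c₃ − yᵀa₃ = 23.5 − (3·1 + 7.5·3) = 23.5 − 25.5 = -2.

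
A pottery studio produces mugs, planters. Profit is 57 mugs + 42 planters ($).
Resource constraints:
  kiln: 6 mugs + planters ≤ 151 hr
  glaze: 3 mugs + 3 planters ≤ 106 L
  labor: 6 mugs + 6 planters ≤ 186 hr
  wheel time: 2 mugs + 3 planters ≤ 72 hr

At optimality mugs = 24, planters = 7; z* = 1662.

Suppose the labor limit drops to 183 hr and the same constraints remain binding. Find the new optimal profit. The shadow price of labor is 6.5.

Δb = -3, so new z* = 1662 + (6.5)·(-3) = 1662 − 19.5 = 1642.5.

1642.5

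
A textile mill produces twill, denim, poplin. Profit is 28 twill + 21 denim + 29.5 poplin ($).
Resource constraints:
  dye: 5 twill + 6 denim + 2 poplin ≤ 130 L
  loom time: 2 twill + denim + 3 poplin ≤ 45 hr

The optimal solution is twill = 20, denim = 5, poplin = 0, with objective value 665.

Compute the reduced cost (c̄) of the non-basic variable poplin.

At the optimum: dye uses 130 of 130 (binding); loom time uses 45 of 45 (binding).
The binding rows give the dual system: 5·y_dye + 2·y_loom time = 28 and 6·y_dye + 1·y_loom time = 21.
→ y_dye = 2 and y_loom time = 9.
Reduced cost of poplin: c₃ − yᵀa₃ = 29.5 − (2·2 + 9·3) = 29.5 − 31 = -1.5.

-1.5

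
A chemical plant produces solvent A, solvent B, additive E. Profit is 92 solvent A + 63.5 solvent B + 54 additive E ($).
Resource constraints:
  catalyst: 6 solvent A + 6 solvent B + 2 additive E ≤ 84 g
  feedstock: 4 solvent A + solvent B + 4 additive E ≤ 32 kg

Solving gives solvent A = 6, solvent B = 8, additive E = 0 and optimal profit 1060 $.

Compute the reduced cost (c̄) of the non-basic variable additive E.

-2

At the optimum: catalyst uses 84 of 84 (binding); feedstock uses 32 of 32 (binding).
From A_Bᵀ y = c: 6·y_catalyst + 4·y_feedstock = 92; 6·y_catalyst + 1·y_feedstock = 63.5.
This yields shadow prices y_catalyst = 9, y_feedstock = 9.5.
Reduced cost of additive E: c₃ − yᵀa₃ = 54 − (9·2 + 9.5·4) = 54 − 56 = -2.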